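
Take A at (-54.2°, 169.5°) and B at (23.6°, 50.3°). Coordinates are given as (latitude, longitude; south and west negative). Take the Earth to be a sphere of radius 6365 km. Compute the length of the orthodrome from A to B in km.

Haversine: a = sin²(Δφ/2)+cos φ₁ cos φ₂ sin²(Δλ/2) = 0.79311;  σ = 2·atan2(√a,√(1−a))
σ = 125.889° → d = Rσ = 6365·2.19718 = 13985 km

13985 km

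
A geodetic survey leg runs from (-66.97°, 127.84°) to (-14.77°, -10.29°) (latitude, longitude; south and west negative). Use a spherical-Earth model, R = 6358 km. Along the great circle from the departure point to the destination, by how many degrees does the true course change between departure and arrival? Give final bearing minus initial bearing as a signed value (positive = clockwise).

Initial bearing θ₁ = atan2(sin Δλ cos φ₂, cos φ₁ sin φ₂ − sin φ₁ cos φ₂ cos Δλ) = 220.25°
Final bearing θ₂ = (initial bearing from the destination back to the start) + 180° = 344.85°
Δθ = θ₂ − θ₁ = +124.6°

+124.6°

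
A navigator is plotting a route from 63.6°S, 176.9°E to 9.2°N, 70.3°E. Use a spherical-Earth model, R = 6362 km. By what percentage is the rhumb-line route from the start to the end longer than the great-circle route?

5.3%

Great circle: σ = 1.8427 rad → d_gc = Rσ = 11723.5 km
Rhumb: Δφ = +1.2706, Δλ = -1.8605, Δψ = +1.6114, q = Δφ/Δψ = 0.7885 → d_rh = R√(Δφ²+q²Δλ²) = 12347.4 km
Excess = (12347.4 − 11723.5) / 11723.5 = 623.9 / 11723.5 = 5.32% ≈ 5.3%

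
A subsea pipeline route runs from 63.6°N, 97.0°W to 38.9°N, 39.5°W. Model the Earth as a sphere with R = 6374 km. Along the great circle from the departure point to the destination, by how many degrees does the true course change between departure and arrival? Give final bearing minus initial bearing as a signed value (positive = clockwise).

At departure: θ₁ = atan2(sin Δλ cos φ₂, cos φ₁ sin φ₂ − sin φ₁ cos φ₂ cos Δλ) = 98.26°
At arrival: θ₂ = atan2(sin Δλ cos φ₁, −cos φ₂ sin φ₁ + sin φ₂ cos φ₁ cos Δλ) = 145.57°
Δθ = θ₂ − θ₁ = +47.3°

+47.3°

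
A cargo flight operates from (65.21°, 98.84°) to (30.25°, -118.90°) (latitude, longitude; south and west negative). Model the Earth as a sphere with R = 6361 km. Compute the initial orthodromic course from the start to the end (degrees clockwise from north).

32.5°

θ = atan2( sin Δλ·cos φ₂ ,  cos φ₁ sin φ₂ − sin φ₁ cos φ₂ cos Δλ )
  = atan2(+0.5287, +0.8314) = 32.45°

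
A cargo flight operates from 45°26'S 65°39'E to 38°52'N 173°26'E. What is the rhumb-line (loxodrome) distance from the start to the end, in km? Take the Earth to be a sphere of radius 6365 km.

14304 km

Δψ = ln[tan(π/4+φ₂/2)/tan(π/4+φ₁/2)] = +1.6294;  Δφ = +1.4713 rad,  Δλ = +1.8812 rad
q = Δφ/Δψ = 0.9030
d = R·√(Δφ² + q²Δλ²) = 6365·2.24726 = 14304 km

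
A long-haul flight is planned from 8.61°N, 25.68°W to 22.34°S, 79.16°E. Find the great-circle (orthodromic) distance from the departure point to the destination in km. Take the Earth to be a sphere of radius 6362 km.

cos σ = sin φ₁ sin φ₂ + cos φ₁ cos φ₂ cos Δλ
      = sin(8.61°)sin(-22.34°) + cos(8.61°)cos(-22.34°)cos(104.84°) = -0.2911
σ = 106.926° → d = Rσ = 6362·1.86621 = 11873 km

11873 km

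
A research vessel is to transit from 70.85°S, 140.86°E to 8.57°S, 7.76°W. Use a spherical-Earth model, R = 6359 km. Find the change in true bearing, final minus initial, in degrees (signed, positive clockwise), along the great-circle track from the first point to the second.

At departure: θ₁ = atan2(sin Δλ cos φ₂, cos φ₁ sin φ₂ − sin φ₁ cos φ₂ cos Δλ) = 211.31°
At arrival: θ₂ = atan2(sin Δλ cos φ₁, −cos φ₂ sin φ₁ + sin φ₂ cos φ₁ cos Δλ) = 350.07°
Δθ = θ₂ − θ₁ = +138.8°

+138.8°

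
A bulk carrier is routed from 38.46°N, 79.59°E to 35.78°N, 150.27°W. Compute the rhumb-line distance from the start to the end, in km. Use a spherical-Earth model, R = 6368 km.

Δψ = ln[tan(π/4+φ₂/2)/tan(π/4+φ₁/2)] = -0.0587;  Δφ = -0.0468 rad,  Δλ = +2.2714 rad
q = Δφ/Δψ = 0.7972
d = R·√(Δφ² + q²Δλ²) = 6368·1.81138 = 11535 km

11535 km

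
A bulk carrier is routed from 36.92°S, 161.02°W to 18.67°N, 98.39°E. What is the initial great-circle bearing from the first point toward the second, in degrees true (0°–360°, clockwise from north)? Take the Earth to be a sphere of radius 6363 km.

279.2°

N = sin Δλ·cos φ₂ = -0.9312;  D = cos φ₁ sin φ₂ − sin φ₁ cos φ₂ cos Δλ = +0.1513
initial course = atan2(N, D) = 279.23°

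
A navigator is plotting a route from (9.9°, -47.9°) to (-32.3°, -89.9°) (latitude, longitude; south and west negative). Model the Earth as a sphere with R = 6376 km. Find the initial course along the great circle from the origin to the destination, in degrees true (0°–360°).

N = sin Δλ·cos φ₂ = -0.5656;  D = cos φ₁ sin φ₂ − sin φ₁ cos φ₂ cos Δλ = -0.6344
initial course = atan2(N, D) = 221.72°

221.7°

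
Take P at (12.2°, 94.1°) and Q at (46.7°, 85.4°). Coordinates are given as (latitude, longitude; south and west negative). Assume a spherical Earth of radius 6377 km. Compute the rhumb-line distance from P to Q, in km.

Rhumb course C = atan2(Δλ, Δψ) with Δψ = ln[tan(π/4+φ₂/2)/tan(π/4+φ₁/2)] = +0.7094, Δλ = -0.1518 → C = 347.92°
d = R·|Δφ| / |cos C| = 6377·0.60214 / 0.97785 = 3927 km

3927 km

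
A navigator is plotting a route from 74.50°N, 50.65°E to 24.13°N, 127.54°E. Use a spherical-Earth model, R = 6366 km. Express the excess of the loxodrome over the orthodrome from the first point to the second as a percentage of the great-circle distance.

5.0%

Great circle: σ = 1.1049 rad → d_gc = Rσ = 7033.5 km
Rhumb: Δφ = -0.8791, Δλ = +1.3420, Δψ = -1.5602, q = Δφ/Δψ = 0.5635 → d_rh = R√(Δφ²+q²Δλ²) = 7381.9 km
Excess = (7381.9 − 7033.5) / 7033.5 = 348.4 / 7033.5 = 4.953% ≈ 5.0%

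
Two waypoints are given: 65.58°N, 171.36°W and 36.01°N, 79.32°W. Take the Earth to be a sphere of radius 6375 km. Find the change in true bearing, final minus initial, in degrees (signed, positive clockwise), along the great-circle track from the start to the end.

+79.4°

Initial bearing θ₁ = atan2(sin Δλ cos φ₂, cos φ₁ sin φ₂ − sin φ₁ cos φ₂ cos Δλ) = 71.58°
Final bearing θ₂ = (initial bearing from the destination back to the start) + 180° = 150.99°
Δθ = θ₂ − θ₁ = +79.4°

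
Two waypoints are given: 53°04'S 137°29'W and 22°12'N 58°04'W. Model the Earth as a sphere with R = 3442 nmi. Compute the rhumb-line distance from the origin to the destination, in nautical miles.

Δψ = ln[tan(π/4+φ₂/2)/tan(π/4+φ₁/2)] = +1.4943;  Δφ = +1.3137 rad,  Δλ = +1.3861 rad
q = Δφ/Δψ = 0.8791
d = R·√(Δφ² + q²Δλ²) = 3442·1.79177 = 6167 nmi

6167 nmi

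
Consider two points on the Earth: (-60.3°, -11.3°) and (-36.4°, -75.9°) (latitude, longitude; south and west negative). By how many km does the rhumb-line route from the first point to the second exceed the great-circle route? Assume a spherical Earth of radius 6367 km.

168 km

Great circle: cos σ = sin φ₁ sin φ₂ + cos φ₁ cos φ₂ cos Δλ,  σ = 0.8141 rad → d_gc = 5183.4 km
Rhumb line: Δψ = +0.6446, q = Δφ/Δψ = 0.6472, d_rh = R√(Δφ²+q²Δλ²) = 5351.4 km
Excess = 5351.4 − 5183.4 = 168.0 ≈ 168 km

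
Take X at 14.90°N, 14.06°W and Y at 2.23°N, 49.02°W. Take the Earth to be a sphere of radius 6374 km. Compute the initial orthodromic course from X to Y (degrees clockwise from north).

253.2°

N = sin Δλ·cos φ₂ = -0.5726;  D = cos φ₁ sin φ₂ − sin φ₁ cos φ₂ cos Δλ = -0.1730
initial course = atan2(N, D) = 253.19°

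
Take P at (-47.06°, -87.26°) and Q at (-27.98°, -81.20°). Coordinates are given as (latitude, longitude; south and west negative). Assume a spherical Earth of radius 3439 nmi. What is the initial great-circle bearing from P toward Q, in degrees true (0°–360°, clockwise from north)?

16.1°

θ = atan2( sin Δλ·cos φ₂ ,  cos φ₁ sin φ₂ − sin φ₁ cos φ₂ cos Δλ )
  = atan2(+0.0932, +0.3233) = 16.09°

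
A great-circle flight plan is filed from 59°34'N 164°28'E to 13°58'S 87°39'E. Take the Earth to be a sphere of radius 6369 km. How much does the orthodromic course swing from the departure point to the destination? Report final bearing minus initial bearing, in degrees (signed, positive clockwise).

-42.0°

At departure: θ₁ = atan2(sin Δλ cos φ₂, cos φ₁ sin φ₂ − sin φ₁ cos φ₂ cos Δλ) = 251.67°
At arrival: θ₂ = atan2(sin Δλ cos φ₁, −cos φ₂ sin φ₁ + sin φ₂ cos φ₁ cos Δλ) = 209.70°
Δθ = θ₂ − θ₁ = -42.0°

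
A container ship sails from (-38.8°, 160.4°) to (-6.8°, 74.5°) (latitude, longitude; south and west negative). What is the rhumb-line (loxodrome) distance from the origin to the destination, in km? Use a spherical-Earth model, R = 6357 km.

9331 km

Rhumb course C = atan2(Δλ, Δψ) with Δψ = ln[tan(π/4+φ₂/2)/tan(π/4+φ₁/2)] = +0.6168, Δλ = -1.4992 → C = 292.36°
d = R·|Δφ| / |cos C| = 6357·0.55851 / 0.38049 = 9331 km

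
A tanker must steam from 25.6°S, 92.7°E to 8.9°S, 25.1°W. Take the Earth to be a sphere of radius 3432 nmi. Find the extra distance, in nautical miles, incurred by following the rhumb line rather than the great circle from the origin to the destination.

Great circle: cos σ = sin φ₁ sin φ₂ + cos φ₁ cos φ₂ cos Δλ,  σ = 1.9270 rad → d_gc = 6613.4 nmi
Rhumb line: Δψ = +0.3065, q = Δφ/Δψ = 0.9510, d_rh = R√(Δφ²+q²Δλ²) = 6784.4 nmi
Excess = 6784.4 − 6613.4 = 171.0 ≈ 171 nmi

171 nmi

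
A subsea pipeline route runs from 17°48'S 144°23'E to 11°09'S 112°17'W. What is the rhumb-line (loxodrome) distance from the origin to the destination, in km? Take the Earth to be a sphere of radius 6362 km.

11127 km

Rhumb course C = atan2(Δλ, Δψ) with Δψ = ln[tan(π/4+φ₂/2)/tan(π/4+φ₁/2)] = +0.1199, Δλ = +1.8035 → C = 86.20°
d = R·|Δφ| / |cos C| = 6362·0.11606 / 0.06636 = 11127 km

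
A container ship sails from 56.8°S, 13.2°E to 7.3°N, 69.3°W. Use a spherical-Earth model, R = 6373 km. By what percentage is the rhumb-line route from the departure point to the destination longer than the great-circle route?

2.3%

Great circle: σ = 1.6062 rad → d_gc = Rσ = 10236.5 km
Rhumb: Δφ = +1.1188, Δλ = -1.4399, Δψ = +1.3380, q = Δφ/Δψ = 0.8361 → d_rh = R√(Δφ²+q²Δλ²) = 10473.9 km
Excess = (10473.9 − 10236.5) / 10236.5 = 237.4 / 10236.5 = 2.32% ≈ 2.3%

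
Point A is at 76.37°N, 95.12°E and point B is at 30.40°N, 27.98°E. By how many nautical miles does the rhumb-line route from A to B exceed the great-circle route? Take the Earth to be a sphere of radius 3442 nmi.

132 nmi

Great circle: cos σ = sin φ₁ sin φ₂ + cos φ₁ cos φ₂ cos Δλ,  σ = 0.9634 rad → d_gc = 3316.0 nmi
Rhumb line: Δψ = -1.5670, q = Δφ/Δψ = 0.5120, d_rh = R√(Δφ²+q²Δλ²) = 3448.4 nmi
Excess = 3448.4 − 3316.0 = 132.4 ≈ 132 nmi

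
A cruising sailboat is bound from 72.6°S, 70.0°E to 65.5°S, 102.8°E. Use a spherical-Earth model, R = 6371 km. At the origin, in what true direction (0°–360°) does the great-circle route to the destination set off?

θ = atan2( sin Δλ·cos φ₂ ,  cos φ₁ sin φ₂ − sin φ₁ cos φ₂ cos Δλ )
  = atan2(+0.2246, +0.0605) = 74.92°

74.9°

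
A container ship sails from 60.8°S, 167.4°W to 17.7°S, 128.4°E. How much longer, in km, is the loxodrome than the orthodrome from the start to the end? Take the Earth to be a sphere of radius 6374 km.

Great circle: cos σ = sin φ₁ sin φ₂ + cos φ₁ cos φ₂ cos Δλ,  σ = 1.0841 rad → d_gc = 6910.3 km
Rhumb line: Δψ = +1.0313, q = Δφ/Δψ = 0.7294, d_rh = R√(Δφ²+q²Δλ²) = 7080.2 km
Excess = 7080.2 − 6910.3 = 169.9 ≈ 170 km

170 km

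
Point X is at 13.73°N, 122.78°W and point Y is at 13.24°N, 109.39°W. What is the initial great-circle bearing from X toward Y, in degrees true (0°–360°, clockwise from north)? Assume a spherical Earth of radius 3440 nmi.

90.6°

N = sin Δλ·cos φ₂ = +0.2254;  D = cos φ₁ sin φ₂ − sin φ₁ cos φ₂ cos Δλ = -0.0023
initial course = atan2(N, D) = 90.58°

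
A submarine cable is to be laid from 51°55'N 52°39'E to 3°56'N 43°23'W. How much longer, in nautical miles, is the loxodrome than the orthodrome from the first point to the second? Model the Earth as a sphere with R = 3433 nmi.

Great circle: cos σ = sin φ₁ sin φ₂ + cos φ₁ cos φ₂ cos Δλ,  σ = 1.5815 rad → d_gc = 5429.23 nmi
Rhumb line: Δψ = -0.9951, q = Δφ/Δψ = 0.8416, d_rh = R√(Δφ²+q²Δλ²) = 5631.71 nmi
Excess = 5631.71 − 5429.23 = 202.48 ≈ 202 nmi

202 nmi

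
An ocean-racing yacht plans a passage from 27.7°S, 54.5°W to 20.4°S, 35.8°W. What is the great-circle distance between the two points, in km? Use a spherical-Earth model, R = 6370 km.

Haversine: a = sin²(Δφ/2)+cos φ₁ cos φ₂ sin²(Δλ/2) = 0.02596;  σ = 2·atan2(√a,√(1−a))
σ = 18.543° → d = Rσ = 6370·0.32363 = 2062 km

2062 km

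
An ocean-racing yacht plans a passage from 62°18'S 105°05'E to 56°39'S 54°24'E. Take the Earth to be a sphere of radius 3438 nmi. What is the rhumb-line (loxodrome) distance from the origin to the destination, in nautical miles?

1577 nmi

Rhumb course C = atan2(Δλ, Δψ) with Δψ = ln[tan(π/4+φ₂/2)/tan(π/4+φ₁/2)] = +0.1947, Δλ = -0.8846 → C = 282.41°
d = R·|Δφ| / |cos C| = 3438·0.09861 / 0.21494 = 1577 nmi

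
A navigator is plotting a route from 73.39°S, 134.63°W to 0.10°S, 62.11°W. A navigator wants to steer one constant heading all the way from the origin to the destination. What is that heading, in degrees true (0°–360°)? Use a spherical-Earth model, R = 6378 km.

Δψ = ln[tan(π/4+φ₂/2)/tan(π/4+φ₁/2)] = +1.9226
Δλ = +1.2657 rad (taken the short way round)
course = atan2(Δλ, Δψ) = 33.36°

33.4°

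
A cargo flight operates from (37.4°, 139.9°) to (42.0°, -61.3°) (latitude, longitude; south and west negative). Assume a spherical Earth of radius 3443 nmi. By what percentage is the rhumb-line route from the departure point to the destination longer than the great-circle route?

Great circle: σ = 1.7153 rad → d_gc = Rσ = 5905.8 nmi
Rhumb: Δφ = +0.0803, Δλ = +2.7716, Δψ = +0.1044, q = Δφ/Δψ = 0.7689 → d_rh = R√(Δφ²+q²Δλ²) = 7342.6 nmi
Excess = (7342.6 − 5905.8) / 5905.8 = 1436.8 / 5905.8 = 24.33% ≈ 24.3%

24.3%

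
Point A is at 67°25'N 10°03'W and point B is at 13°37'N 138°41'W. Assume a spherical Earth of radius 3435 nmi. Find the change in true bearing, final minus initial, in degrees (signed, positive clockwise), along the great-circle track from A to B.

At departure: θ₁ = atan2(sin Δλ cos φ₂, cos φ₁ sin φ₂ − sin φ₁ cos φ₂ cos Δλ) = 310.60°
At arrival: θ₂ = atan2(sin Δλ cos φ₁, −cos φ₂ sin φ₁ + sin φ₂ cos φ₁ cos Δλ) = 197.46°
Δθ = θ₂ − θ₁ = -113.1°

-113.1°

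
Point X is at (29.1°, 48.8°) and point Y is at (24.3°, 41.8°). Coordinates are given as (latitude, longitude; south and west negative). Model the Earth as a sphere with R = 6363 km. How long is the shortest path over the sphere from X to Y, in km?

cos σ = sin φ₁ sin φ₂ + cos φ₁ cos φ₂ cos Δλ
      = sin(29.10°)sin(24.30°) + cos(29.10°)cos(24.30°)cos(-7.00°) = 0.9906
σ = 7.880° → d = Rσ = 6363·0.13754 = 875 km

875 km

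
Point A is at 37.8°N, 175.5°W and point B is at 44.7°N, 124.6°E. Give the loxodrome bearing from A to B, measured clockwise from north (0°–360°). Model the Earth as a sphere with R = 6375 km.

Δψ = ln[tan(π/4+φ₂/2)/tan(π/4+φ₁/2)] = +0.1604
Δλ = -1.0455 rad (taken the short way round)
course = atan2(Δλ, Δψ) = 278.72°

278.7°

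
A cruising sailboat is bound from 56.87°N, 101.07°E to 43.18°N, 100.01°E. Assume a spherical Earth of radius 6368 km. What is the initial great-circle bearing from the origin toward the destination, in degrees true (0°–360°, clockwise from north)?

183.3°

θ = atan2( sin Δλ·cos φ₂ ,  cos φ₁ sin φ₂ − sin φ₁ cos φ₂ cos Δλ )
  = atan2(-0.0135, -0.2366) = 183.26°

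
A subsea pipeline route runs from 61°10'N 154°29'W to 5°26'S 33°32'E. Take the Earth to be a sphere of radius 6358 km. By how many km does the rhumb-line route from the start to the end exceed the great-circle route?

Great circle: cos σ = sin φ₁ sin φ₂ + cos φ₁ cos φ₂ cos Δλ,  σ = 2.1632 rad → d_gc = 13753.6 km
Rhumb line: Δψ = -1.4534, q = Δφ/Δψ = 0.7998, d_rh = R√(Δφ²+q²Δλ²) = 16958.5 km
Excess = 16958.5 − 13753.6 = 3204.9 ≈ 3205 km

3205 km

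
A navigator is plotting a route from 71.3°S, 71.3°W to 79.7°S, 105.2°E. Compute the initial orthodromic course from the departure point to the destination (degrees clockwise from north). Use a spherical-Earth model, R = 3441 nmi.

θ = atan2( sin Δλ·cos φ₂ ,  cos φ₁ sin φ₂ − sin φ₁ cos φ₂ cos Δλ )
  = atan2(+0.0109, -0.4845) = 178.71°

178.7°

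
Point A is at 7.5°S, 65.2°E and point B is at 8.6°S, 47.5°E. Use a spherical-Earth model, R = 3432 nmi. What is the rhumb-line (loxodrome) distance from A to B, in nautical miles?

1052 nmi

Δψ = ln[tan(π/4+φ₂/2)/tan(π/4+φ₁/2)] = -0.0194;  Δφ = -0.0192 rad,  Δλ = -0.3089 rad
q = Δφ/Δψ = 0.9901
d = R·√(Δφ² + q²Δλ²) = 3432·0.30648 = 1052 nmi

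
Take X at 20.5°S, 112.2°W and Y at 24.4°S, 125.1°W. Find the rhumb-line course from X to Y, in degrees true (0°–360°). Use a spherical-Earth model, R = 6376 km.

251.9°

Meridional parts: M(φ₁)=-0.3657, M(φ₂)=-0.4393 → ΔM = -0.0737;  Δλ = -0.2251 rad
tan C = Δλ / ΔM = +3.0562 → C = 251.88°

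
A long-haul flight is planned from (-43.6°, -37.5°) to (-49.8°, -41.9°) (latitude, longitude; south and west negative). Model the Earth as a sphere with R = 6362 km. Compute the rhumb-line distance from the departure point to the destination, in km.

765 km

Rhumb course C = atan2(Δλ, Δψ) with Δψ = ln[tan(π/4+φ₂/2)/tan(π/4+φ₁/2)] = -0.1580, Δλ = -0.0768 → C = 205.92°
d = R·|Δφ| / |cos C| = 6362·0.10821 / 0.89943 = 765 km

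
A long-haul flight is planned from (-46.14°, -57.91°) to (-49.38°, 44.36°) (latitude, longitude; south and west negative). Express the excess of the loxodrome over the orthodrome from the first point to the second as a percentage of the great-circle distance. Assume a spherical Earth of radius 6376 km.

8.9%

Great circle: σ = 1.1024 rad → d_gc = Rσ = 7029.1 km
Rhumb: Δφ = -0.0565, Δλ = +1.7849, Δψ = -0.0842, q = Δφ/Δψ = 0.6719 → d_rh = R√(Δφ²+q²Δλ²) = 7655.6 km
Excess = (7655.6 − 7029.1) / 7029.1 = 626.5 / 7029.1 = 8.91% ≈ 8.9%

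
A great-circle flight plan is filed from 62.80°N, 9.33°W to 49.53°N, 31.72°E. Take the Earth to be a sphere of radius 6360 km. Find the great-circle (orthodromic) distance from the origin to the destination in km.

2863 km

Haversine: a = sin²(Δφ/2)+cos φ₁ cos φ₂ sin²(Δλ/2) = 0.04982;  σ = 2·atan2(√a,√(1−a))
σ = 25.795° → d = Rσ = 6360·0.45021 = 2863 km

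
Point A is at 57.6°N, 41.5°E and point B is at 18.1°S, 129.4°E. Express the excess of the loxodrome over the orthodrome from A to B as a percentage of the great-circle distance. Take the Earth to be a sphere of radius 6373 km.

Great circle: σ = 1.8169 rad → d_gc = Rσ = 11579.3 km
Rhumb: Δφ = -1.3212, Δλ = +1.5341, Δψ = -1.5574, q = Δφ/Δψ = 0.8484 → d_rh = R√(Δφ²+q²Δλ²) = 11819.4 km
Excess = (11819.4 − 11579.3) / 11579.3 = 240.1 / 11579.3 = 2.07% ≈ 2.1%

2.1%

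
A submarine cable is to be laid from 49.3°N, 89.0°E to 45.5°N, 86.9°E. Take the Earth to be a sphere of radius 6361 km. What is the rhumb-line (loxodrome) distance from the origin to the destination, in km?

450 km

Δψ = ln[tan(π/4+φ₂/2)/tan(π/4+φ₁/2)] = -0.0980;  Δφ = -0.0663 rad,  Δλ = -0.0367 rad
q = Δφ/Δψ = 0.6765
d = R·√(Δφ² + q²Δλ²) = 6361·0.07081 = 450 km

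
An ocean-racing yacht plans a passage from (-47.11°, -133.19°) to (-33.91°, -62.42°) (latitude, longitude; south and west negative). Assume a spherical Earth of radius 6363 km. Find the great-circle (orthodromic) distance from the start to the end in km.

5942 km

cos σ = sin φ₁ sin φ₂ + cos φ₁ cos φ₂ cos Δλ
      = sin(-47.11°)sin(-33.91°) + cos(-47.11°)cos(-33.91°)cos(70.77°) = 0.5948
σ = 53.503° → d = Rσ = 6363·0.93381 = 5942 km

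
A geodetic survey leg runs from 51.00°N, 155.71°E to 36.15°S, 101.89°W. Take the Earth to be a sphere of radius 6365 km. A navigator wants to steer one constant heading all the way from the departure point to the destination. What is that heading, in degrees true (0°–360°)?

Δψ = ln[tan(π/4+φ₂/2)/tan(π/4+φ₁/2)] = -1.7156
Δλ = +1.7872 rad (taken the short way round)
course = atan2(Δλ, Δψ) = 133.83°

133.8°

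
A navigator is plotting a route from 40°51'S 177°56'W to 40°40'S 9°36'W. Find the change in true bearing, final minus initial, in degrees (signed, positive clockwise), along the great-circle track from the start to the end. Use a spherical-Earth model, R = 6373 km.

-162.2°

Initial bearing θ₁ = atan2(sin Δλ cos φ₂, cos φ₁ sin φ₂ − sin φ₁ cos φ₂ cos Δλ) = 171.09°
Final bearing θ₂ = (initial bearing from the destination back to the start) + 180° = 8.88°
Δθ = θ₂ − θ₁ = -162.2°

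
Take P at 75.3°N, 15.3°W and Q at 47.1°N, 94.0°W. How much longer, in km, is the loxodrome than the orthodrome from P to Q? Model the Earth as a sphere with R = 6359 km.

301 km

Great circle: cos σ = sin φ₁ sin φ₂ + cos φ₁ cos φ₂ cos Δλ,  σ = 0.7341 rad → d_gc = 4668.3 km
Rhumb line: Δψ = -1.1138, q = Δφ/Δψ = 0.4419, d_rh = R√(Δφ²+q²Δλ²) = 4969.2 km
Excess = 4969.2 − 4668.3 = 300.9 ≈ 301 km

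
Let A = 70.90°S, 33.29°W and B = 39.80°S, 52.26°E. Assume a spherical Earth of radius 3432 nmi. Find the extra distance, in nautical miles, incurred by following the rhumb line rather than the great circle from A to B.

217 nmi

Great circle: cos σ = sin φ₁ sin φ₂ + cos φ₁ cos φ₂ cos Δλ,  σ = 0.8965 rad → d_gc = 3076.7 nmi
Rhumb line: Δψ = +1.0240, q = Δφ/Δψ = 0.5301, d_rh = R√(Δφ²+q²Δλ²) = 3293.7 nmi
Excess = 3293.7 − 3076.7 = 217.0 ≈ 217 nmi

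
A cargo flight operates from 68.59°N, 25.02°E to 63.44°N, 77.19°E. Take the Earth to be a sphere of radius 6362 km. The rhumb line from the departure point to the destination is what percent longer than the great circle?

3.0%

Great circle: σ = 0.3686 rad → d_gc = Rσ = 2344.8 km
Rhumb: Δφ = -0.0899, Δλ = +0.9105, Δψ = -0.2220, q = Δφ/Δψ = 0.4050 → d_rh = R√(Δφ²+q²Δλ²) = 2414.6 km
Excess = (2414.6 − 2344.8) / 2344.8 = 69.8 / 2344.8 = 2.98% ≈ 3.0%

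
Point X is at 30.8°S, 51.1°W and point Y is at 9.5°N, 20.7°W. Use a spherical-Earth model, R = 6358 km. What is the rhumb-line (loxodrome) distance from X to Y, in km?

Rhumb course C = atan2(Δλ, Δψ) with Δψ = ln[tan(π/4+φ₂/2)/tan(π/4+φ₁/2)] = +0.7321, Δλ = +0.5306 → C = 35.93°
d = R·|Δφ| / |cos C| = 6358·0.70337 / 0.80970 = 5523 km

5523 km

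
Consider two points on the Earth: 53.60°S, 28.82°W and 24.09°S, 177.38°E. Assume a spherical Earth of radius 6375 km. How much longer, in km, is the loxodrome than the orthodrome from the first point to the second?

Great circle: cos σ = sin φ₁ sin φ₂ + cos φ₁ cos φ₂ cos Δλ,  σ = 1.7290 rad → d_gc = 11022.4 km
Rhumb line: Δψ = +0.6789, q = Δφ/Δψ = 0.7586, d_rh = R√(Δφ²+q²Δλ²) = 13390.4 km
Excess = 13390.4 − 11022.4 = 2368.0 ≈ 2368 km

2368 km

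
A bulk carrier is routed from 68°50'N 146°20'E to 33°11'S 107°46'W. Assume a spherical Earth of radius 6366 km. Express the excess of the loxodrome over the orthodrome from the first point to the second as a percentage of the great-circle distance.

Great circle: σ = 2.2058 rad → d_gc = Rσ = 14042.2 km
Rhumb: Δφ = -1.7805, Δλ = +1.8483, Δψ = -2.2920, q = Δφ/Δψ = 0.7768 → d_rh = R√(Δφ²+q²Δλ²) = 14561.1 km
Excess = (14561.1 − 14042.2) / 14042.2 = 518.9 / 14042.2 = 3.70% ≈ 3.7%

3.7%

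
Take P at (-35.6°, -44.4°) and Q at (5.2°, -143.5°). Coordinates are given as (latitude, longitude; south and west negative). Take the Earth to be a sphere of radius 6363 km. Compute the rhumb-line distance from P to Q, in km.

11306 km

Rhumb course C = atan2(Δλ, Δψ) with Δψ = ln[tan(π/4+φ₂/2)/tan(π/4+φ₁/2)] = +0.7565, Δλ = -1.7296 → C = 293.62°
d = R·|Δφ| / |cos C| = 6363·0.71209 / 0.40075 = 11306 km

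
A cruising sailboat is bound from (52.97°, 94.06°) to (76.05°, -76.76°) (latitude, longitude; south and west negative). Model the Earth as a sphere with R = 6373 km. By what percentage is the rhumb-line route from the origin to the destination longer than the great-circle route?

Great circle: σ = 0.8874 rad → d_gc = Rσ = 5655.2 km
Rhumb: Δφ = +0.4028, Δλ = -2.9814, Δψ = +1.0070, q = Δφ/Δψ = 0.4000 → d_rh = R√(Δφ²+q²Δλ²) = 8022.6 km
Excess = (8022.6 − 5655.2) / 5655.2 = 2367.4 / 5655.2 = 41.86% ≈ 41.9%

41.9%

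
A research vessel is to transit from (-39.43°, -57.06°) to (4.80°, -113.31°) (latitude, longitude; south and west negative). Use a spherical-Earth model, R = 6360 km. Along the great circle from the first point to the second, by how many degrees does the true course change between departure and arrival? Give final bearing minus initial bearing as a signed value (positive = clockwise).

+19.5°

At departure: θ₁ = atan2(sin Δλ cos φ₂, cos φ₁ sin φ₂ − sin φ₁ cos φ₂ cos Δλ) = 296.67°
At arrival: θ₂ = atan2(sin Δλ cos φ₁, −cos φ₂ sin φ₁ + sin φ₂ cos φ₁ cos Δλ) = 316.16°
Δθ = θ₂ − θ₁ = +19.5°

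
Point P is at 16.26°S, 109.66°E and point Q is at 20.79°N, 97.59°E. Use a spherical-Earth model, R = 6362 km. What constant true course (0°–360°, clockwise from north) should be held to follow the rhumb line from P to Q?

342.3°

Δψ = ln[tan(π/4+φ₂/2)/tan(π/4+φ₁/2)] = +0.6588
Δλ = -0.2107 rad (taken the short way round)
course = atan2(Δλ, Δψ) = 342.27°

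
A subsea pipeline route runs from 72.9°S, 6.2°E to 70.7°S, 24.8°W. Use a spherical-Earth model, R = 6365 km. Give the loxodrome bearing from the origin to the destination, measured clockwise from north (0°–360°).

282.8°

Meridional parts: M(φ₁)=-1.8948, M(φ₂)=-1.7718 → ΔM = +0.1231;  Δλ = -0.5411 rad
tan C = Δλ / ΔM = -4.3958 → C = 282.82°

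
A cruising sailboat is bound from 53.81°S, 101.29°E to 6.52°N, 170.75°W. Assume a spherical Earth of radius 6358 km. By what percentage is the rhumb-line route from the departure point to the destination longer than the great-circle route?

2.5%

Great circle: σ = 1.6416 rad → d_gc = Rσ = 10437.4 km
Rhumb: Δφ = +1.0530, Δλ = +1.5352, Δψ = +1.2326, q = Δφ/Δψ = 0.8543 → d_rh = R√(Δφ²+q²Δλ²) = 10693.2 km
Excess = (10693.2 − 10437.4) / 10437.4 = 255.8 / 10437.4 = 2.451% ≈ 2.5%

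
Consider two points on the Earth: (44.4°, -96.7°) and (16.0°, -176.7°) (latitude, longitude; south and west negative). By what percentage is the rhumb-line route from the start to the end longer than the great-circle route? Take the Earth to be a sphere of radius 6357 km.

Great circle: σ = 1.2534 rad → d_gc = Rσ = 7967.7 km
Rhumb: Δφ = -0.4957, Δλ = -1.3963, Δψ = -0.5837, q = Δφ/Δψ = 0.8492 → d_rh = R√(Δφ²+q²Δλ²) = 8169.8 km
Excess = (8169.8 − 7967.7) / 7967.7 = 202.1 / 7967.7 = 2.54% ≈ 2.5%

2.5%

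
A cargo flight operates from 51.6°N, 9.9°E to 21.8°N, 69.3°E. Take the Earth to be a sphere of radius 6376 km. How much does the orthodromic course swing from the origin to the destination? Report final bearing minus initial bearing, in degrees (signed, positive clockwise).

Initial bearing θ₁ = atan2(sin Δλ cos φ₂, cos φ₁ sin φ₂ − sin φ₁ cos φ₂ cos Δλ) = 99.92°
Final bearing θ₂ = (initial bearing from the destination back to the start) + 180° = 138.78°
Δθ = θ₂ − θ₁ = +38.9°

+38.9°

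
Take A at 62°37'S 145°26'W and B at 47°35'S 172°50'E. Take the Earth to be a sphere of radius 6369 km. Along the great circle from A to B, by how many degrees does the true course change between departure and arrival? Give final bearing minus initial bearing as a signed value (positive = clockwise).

At departure: θ₁ = atan2(sin Δλ cos φ₂, cos φ₁ sin φ₂ − sin φ₁ cos φ₂ cos Δλ) = 283.45°
At arrival: θ₂ = atan2(sin Δλ cos φ₁, −cos φ₂ sin φ₁ + sin φ₂ cos φ₁ cos Δλ) = 318.46°
Δθ = θ₂ − θ₁ = +35.0°

+35.0°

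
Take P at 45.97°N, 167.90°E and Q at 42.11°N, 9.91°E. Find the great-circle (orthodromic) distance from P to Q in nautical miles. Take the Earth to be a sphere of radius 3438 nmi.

5386 nmi

Haversine: a = sin²(Δφ/2)+cos φ₁ cos φ₂ sin²(Δλ/2) = 0.49796;  σ = 2·atan2(√a,√(1−a))
σ = 89.767° → d = Rσ = 3438·1.56672 = 5386 nmi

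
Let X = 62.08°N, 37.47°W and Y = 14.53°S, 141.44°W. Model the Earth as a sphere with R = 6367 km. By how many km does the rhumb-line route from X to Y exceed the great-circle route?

Great circle: cos σ = sin φ₁ sin φ₂ + cos φ₁ cos φ₂ cos Δλ,  σ = 1.9083 rad → d_gc = 12149.98 km
Rhumb line: Δψ = -1.6483, q = Δφ/Δψ = 0.8112, d_rh = R√(Δφ²+q²Δλ²) = 12661.52 km
Excess = 12661.52 − 12149.98 = 511.54 ≈ 512 km

512 km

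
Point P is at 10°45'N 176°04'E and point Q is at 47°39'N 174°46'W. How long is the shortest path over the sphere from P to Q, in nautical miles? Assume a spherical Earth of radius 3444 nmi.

2266 nmi

cos σ = sin φ₁ sin φ₂ + cos φ₁ cos φ₂ cos Δλ
      = sin(10.75°)sin(47.65°) + cos(10.75°)cos(47.65°)cos(9.17°) = 0.7912
σ = 37.699° → d = Rσ = 3444·0.65797 = 2266 nmi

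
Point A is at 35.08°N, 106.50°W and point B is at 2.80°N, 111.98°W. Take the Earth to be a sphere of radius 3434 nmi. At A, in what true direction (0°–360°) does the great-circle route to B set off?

190.2°

N = sin Δλ·cos φ₂ = -0.0954;  D = cos φ₁ sin φ₂ − sin φ₁ cos φ₂ cos Δλ = -0.5314
initial course = atan2(N, D) = 190.18°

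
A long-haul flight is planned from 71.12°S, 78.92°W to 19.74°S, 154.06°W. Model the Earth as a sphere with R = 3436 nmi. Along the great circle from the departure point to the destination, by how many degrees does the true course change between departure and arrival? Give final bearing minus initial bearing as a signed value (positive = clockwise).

+62.6°

Initial bearing θ₁ = atan2(sin Δλ cos φ₂, cos φ₁ sin φ₂ − sin φ₁ cos φ₂ cos Δλ) = 277.46°
Final bearing θ₂ = (initial bearing from the destination back to the start) + 180° = 340.07°
Δθ = θ₂ − θ₁ = +62.6°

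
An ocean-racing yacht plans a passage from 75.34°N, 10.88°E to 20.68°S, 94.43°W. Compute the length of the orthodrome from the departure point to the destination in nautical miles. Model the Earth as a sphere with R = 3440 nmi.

Haversine: a = sin²(Δφ/2)+cos φ₁ cos φ₂ sin²(Δλ/2) = 0.70209;  σ = 2·atan2(√a,√(1−a))
σ = 113.839° → d = Rσ = 3440·1.98687 = 6835 nmi

6835 nmi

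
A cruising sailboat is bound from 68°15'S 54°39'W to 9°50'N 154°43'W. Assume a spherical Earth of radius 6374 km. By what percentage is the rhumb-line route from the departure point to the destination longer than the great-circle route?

5.2%

Great circle: σ = 1.7951 rad → d_gc = Rσ = 11442.1 km
Rhumb: Δφ = +1.3628, Δλ = -1.7465, Δψ = +1.8221, q = Δφ/Δψ = 0.7479 → d_rh = R√(Δφ²+q²Δλ²) = 12032.4 km
Excess = (12032.4 − 11442.1) / 11442.1 = 590.3 / 11442.1 = 5.16% ≈ 5.2%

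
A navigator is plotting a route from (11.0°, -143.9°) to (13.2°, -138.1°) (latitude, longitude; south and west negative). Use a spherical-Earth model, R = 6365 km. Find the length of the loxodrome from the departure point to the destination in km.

676 km

Rhumb course C = atan2(Δλ, Δψ) with Δψ = ln[tan(π/4+φ₂/2)/tan(π/4+φ₁/2)] = +0.0393, Δλ = +0.1012 → C = 68.80°
d = R·|Δφ| / |cos C| = 6365·0.03840 / 0.36169 = 676 km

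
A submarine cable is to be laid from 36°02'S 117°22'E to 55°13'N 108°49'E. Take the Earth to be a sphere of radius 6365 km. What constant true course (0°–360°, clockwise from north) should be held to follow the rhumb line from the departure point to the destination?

355.4°

Meridional parts: M(φ₁)=-0.6750, M(φ₂)=+1.1608 → ΔM = +1.8358;  Δλ = -0.1492 rad
tan C = Δλ / ΔM = -0.0813 → C = 355.35°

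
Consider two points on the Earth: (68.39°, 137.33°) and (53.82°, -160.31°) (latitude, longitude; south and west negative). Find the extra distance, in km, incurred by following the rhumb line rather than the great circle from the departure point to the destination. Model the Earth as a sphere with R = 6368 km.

Great circle: cos σ = sin φ₁ sin φ₂ + cos φ₁ cos φ₂ cos Δλ,  σ = 0.5524 rad → d_gc = 3517.4 km
Rhumb line: Δψ = -0.5374, q = Δφ/Δψ = 0.4732, d_rh = R√(Δφ²+q²Δλ²) = 3657.5 km
Excess = 3657.5 − 3517.4 = 140.1 ≈ 140 km

140 km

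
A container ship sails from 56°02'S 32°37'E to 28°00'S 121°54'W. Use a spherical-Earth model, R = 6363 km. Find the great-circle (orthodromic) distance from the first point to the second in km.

10351 km

Haversine: a = sin²(Δφ/2)+cos φ₁ cos φ₂ sin²(Δλ/2) = 0.52798;  σ = 2·atan2(√a,√(1−a))
σ = 93.208° → d = Rσ = 6363·1.62678 = 10351 km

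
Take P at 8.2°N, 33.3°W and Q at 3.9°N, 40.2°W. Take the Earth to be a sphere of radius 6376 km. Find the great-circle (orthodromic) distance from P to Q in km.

cos σ = sin φ₁ sin φ₂ + cos φ₁ cos φ₂ cos Δλ
      = sin(8.20°)sin(3.90°) + cos(8.20°)cos(3.90°)cos(-6.90°) = 0.9900
σ = 8.096° → d = Rσ = 6376·0.14130 = 901 km

901 km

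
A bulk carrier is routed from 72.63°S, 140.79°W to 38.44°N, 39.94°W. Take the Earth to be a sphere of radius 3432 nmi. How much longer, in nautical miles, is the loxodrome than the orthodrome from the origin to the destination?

265 nmi

Great circle: cos σ = sin φ₁ sin φ₂ + cos φ₁ cos φ₂ cos Δλ,  σ = 2.2619 rad → d_gc = 7762.7 nmi
Rhumb line: Δψ = +2.6067, q = Δφ/Δψ = 0.7437, d_rh = R√(Δφ²+q²Δλ²) = 8027.8 nmi
Excess = 8027.8 − 7762.7 = 265.1 ≈ 265 nmi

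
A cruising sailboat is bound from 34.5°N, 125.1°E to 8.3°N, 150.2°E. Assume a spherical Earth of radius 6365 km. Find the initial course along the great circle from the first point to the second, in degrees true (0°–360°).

132.8°

θ = atan2( sin Δλ·cos φ₂ ,  cos φ₁ sin φ₂ − sin φ₁ cos φ₂ cos Δλ )
  = atan2(+0.4198, -0.3886) = 132.79°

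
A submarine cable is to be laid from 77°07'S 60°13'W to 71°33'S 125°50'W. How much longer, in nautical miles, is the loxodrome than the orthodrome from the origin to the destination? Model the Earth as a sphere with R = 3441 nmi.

55 nmi

Great circle: cos σ = sin φ₁ sin φ₂ + cos φ₁ cos φ₂ cos Δλ,  σ = 0.3050 rad → d_gc = 1049.5 nmi
Rhumb line: Δψ = +0.3636, q = Δφ/Δψ = 0.2672, d_rh = R√(Δφ²+q²Δλ²) = 1104.8 nmi
Excess = 1104.8 − 1049.5 = 55.3 ≈ 55 nmi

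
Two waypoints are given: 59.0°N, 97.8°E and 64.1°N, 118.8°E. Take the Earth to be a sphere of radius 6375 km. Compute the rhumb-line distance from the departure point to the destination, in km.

1247 km

Rhumb course C = atan2(Δλ, Δψ) with Δψ = ln[tan(π/4+φ₂/2)/tan(π/4+φ₁/2)] = +0.1873, Δλ = +0.3665 → C = 62.93°
d = R·|Δφ| / |cos C| = 6375·0.08901 / 0.45511 = 1247 km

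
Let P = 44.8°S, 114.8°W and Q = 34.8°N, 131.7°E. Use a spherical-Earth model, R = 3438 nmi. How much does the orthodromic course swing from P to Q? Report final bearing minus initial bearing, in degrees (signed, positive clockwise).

+19.6°

At departure: θ₁ = atan2(sin Δλ cos φ₂, cos φ₁ sin φ₂ − sin φ₁ cos φ₂ cos Δλ) = 283.03°
At arrival: θ₂ = atan2(sin Δλ cos φ₁, −cos φ₂ sin φ₁ + sin φ₂ cos φ₁ cos Δλ) = 302.66°
Δθ = θ₂ − θ₁ = +19.6°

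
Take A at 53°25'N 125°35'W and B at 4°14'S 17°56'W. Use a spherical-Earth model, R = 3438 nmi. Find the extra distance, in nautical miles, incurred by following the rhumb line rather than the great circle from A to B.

Great circle: cos σ = sin φ₁ sin φ₂ + cos φ₁ cos φ₂ cos Δλ,  σ = 1.8126 rad → d_gc = 6231.8 nmi
Rhumb line: Δψ = -1.1809, q = Δφ/Δψ = 0.8520, d_rh = R√(Δφ²+q²Δλ²) = 6500.5 nmi
Excess = 6500.5 − 6231.8 = 268.7 ≈ 269 nmi

269 nmi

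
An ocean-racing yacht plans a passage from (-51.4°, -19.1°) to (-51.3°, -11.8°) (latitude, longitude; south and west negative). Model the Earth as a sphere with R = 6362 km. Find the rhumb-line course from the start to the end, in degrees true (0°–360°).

Meridional parts: M(φ₁)=-1.0493, M(φ₂)=-1.0465 → ΔM = +0.0028;  Δλ = +0.1274 rad
tan C = Δλ / ΔM = +45.5930 → C = 88.74°

88.7°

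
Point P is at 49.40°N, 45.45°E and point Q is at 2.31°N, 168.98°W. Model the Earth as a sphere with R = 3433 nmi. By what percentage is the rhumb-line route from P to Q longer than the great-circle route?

11.3%

Great circle: σ = 2.1010 rad → d_gc = Rσ = 7212.8 nmi
Rhumb: Δφ = -0.8219, Δλ = +2.5407, Δψ = -0.9542, q = Δφ/Δψ = 0.8614 → d_rh = R√(Δφ²+q²Δλ²) = 8025.2 nmi
Excess = (8025.2 − 7212.8) / 7212.8 = 812.4 / 7212.8 = 11.26% ≈ 11.3%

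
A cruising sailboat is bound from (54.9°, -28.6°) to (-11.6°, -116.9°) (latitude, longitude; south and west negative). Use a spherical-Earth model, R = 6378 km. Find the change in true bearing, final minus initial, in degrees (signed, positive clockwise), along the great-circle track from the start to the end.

Initial bearing θ₁ = atan2(sin Δλ cos φ₂, cos φ₁ sin φ₂ − sin φ₁ cos φ₂ cos Δλ) = 261.90°
Final bearing θ₂ = (initial bearing from the destination back to the start) + 180° = 215.53°
Δθ = θ₂ − θ₁ = -46.4°

-46.4°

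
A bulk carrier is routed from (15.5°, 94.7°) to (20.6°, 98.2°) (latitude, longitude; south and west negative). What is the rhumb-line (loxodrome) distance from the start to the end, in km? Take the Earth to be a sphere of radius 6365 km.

Rhumb course C = atan2(Δλ, Δψ) with Δψ = ln[tan(π/4+φ₂/2)/tan(π/4+φ₁/2)] = +0.0937, Δλ = +0.0611 → C = 33.11°
d = R·|Δφ| / |cos C| = 6365·0.08901 / 0.83759 = 676 km

676 km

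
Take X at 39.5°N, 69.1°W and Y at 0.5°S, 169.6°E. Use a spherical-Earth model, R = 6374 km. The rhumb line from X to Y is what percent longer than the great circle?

Great circle: σ = 1.9893 rad → d_gc = Rσ = 12679.9 km
Rhumb: Δφ = -0.6981, Δλ = -2.1171, Δψ = -0.7603, q = Δφ/Δψ = 0.9182 → d_rh = R√(Δφ²+q²Δλ²) = 13165.9 km
Excess = (13165.9 − 12679.9) / 12679.9 = 486.0 / 12679.9 = 3.83% ≈ 3.8%

3.8%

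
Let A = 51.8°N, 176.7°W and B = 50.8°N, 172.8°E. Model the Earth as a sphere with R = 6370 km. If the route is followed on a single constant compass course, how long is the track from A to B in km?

Rhumb course C = atan2(Δλ, Δψ) with Δψ = ln[tan(π/4+φ₂/2)/tan(π/4+φ₁/2)] = -0.0279, Δλ = -0.1833 → C = 261.34°
d = R·|Δφ| / |cos C| = 6370·0.01745 / 0.15059 = 738 km

738 km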